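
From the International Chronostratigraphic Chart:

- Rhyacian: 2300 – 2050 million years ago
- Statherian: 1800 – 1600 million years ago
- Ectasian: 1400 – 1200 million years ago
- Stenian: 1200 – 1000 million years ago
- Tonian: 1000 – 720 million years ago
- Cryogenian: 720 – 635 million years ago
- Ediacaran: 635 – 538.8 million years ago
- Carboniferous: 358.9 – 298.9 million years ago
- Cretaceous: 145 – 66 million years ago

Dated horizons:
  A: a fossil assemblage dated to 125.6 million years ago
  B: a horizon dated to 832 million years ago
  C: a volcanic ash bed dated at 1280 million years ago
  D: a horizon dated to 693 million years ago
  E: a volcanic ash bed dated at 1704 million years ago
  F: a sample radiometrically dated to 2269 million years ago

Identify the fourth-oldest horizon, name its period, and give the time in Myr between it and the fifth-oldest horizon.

B, in the Tonian; 139 million years to D

Sorted oldest-first by Ma: F (2269), E (1704), C (1280), B (832), D (693), A (125.6).
The fourth oldest is B at 832 Ma, which lies in 1000–720 Ma: the Tonian.
The fifth oldest is D at 693 Ma; separation = |832 − 693| = 139 Myr.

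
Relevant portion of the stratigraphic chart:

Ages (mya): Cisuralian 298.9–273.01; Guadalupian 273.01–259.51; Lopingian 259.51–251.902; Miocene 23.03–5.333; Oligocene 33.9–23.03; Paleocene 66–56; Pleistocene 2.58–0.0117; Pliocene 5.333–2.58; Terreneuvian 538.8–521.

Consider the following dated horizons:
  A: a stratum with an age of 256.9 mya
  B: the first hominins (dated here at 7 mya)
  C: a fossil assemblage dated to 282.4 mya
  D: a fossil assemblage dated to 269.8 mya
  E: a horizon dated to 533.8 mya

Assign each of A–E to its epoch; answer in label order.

A: 256.9 Ma lies in 259.51–251.902 Ma, so Lopingian.
B: 7 Ma lies in 23.03–5.333 Ma, so Miocene.
C: 282.4 Ma lies in 298.9–273.01 Ma, so Cisuralian.
D: 269.8 Ma lies in 273.01–259.51 Ma, so Guadalupian.
E: 533.8 Ma lies in 538.8–521 Ma, so Terreneuvian.

A — Lopingian; B — Miocene; C — Cisuralian; D — Guadalupian; E — Terreneuvian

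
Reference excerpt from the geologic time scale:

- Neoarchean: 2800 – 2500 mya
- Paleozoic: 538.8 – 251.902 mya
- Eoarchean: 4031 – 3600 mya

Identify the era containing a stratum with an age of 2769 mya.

2769 Ma lies between 2800 and 2500 Ma, so it falls in the Neoarchean.

Neoarchean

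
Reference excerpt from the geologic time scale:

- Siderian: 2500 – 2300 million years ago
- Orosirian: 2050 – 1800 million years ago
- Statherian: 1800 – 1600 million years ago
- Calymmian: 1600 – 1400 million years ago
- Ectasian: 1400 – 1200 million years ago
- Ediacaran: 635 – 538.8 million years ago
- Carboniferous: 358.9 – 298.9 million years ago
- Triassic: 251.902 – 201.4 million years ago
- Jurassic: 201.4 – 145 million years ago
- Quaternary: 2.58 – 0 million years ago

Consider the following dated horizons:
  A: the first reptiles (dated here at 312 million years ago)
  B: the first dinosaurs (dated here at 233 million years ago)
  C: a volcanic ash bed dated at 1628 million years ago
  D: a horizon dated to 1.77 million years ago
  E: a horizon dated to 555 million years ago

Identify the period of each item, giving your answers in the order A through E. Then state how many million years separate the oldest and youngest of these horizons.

Match each age against the start–end ranges in the excerpt: A = 312 Ma → Carboniferous (358.9–298.9); B = 233 Ma → Triassic (251.902–201.4); C = 1628 Ma → Statherian (1800–1600); D = 1.77 Ma → Quaternary (2.58–0); E = 555 Ma → Ediacaran (635–538.8).
The largest age is 1628 Ma and the smallest is 1.77 Ma; their difference is 1626.23 Myr.

A — Carboniferous; B — Triassic; C — Statherian; D — Quaternary; E — Ediacaran; span 1626.23 million years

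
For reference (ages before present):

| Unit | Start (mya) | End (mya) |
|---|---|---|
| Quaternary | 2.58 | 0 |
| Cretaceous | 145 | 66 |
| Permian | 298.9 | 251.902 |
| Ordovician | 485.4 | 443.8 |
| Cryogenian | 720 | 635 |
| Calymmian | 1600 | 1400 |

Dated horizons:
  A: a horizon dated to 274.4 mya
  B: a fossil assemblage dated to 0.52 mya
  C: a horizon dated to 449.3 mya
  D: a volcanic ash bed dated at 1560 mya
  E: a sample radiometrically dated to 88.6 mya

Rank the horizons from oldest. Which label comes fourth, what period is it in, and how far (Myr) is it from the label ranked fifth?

E, in the Cretaceous; 88.08 million years to B

Larger Ma means older, so oldest first: D 1560 > C 449.3 > A 274.4 > E 88.6 > B 0.52.
Counting 4 along gives E (88.6 Ma); the excerpt puts that inside the Cretaceous, 145–66 Ma.
Next in line is B (0.52 Ma), and 88.6 − 0.52 = 88.08 Myr.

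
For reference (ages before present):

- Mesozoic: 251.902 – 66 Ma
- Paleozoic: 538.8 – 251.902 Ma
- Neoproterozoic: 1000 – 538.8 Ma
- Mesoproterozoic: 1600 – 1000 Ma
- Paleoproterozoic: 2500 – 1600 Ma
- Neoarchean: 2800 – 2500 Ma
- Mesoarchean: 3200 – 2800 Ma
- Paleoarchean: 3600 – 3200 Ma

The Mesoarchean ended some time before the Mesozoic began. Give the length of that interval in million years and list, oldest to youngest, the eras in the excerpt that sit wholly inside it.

End of Mesoarchean = 2800 Ma; start of Mesozoic = 251.902 Ma.
Gap = 2800 − 251.902 = 2548.098 Myr.
Eras wholly inside 2800–251.902 Ma: Neoarchean (2800–2500), Paleoproterozoic (2500–1600), Mesoproterozoic (1600–1000), Neoproterozoic (1000–538.8), Paleozoic (538.8–251.902).

2548.098 million years; Neoarchean, Paleoproterozoic, Mesoproterozoic, Neoproterozoic, Paleozoic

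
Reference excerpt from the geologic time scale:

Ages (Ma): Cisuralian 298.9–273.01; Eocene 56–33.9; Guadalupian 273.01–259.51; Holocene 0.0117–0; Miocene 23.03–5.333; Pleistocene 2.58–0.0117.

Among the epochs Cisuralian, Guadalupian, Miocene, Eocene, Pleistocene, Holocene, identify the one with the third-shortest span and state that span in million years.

Durations: Cisuralian 25.89; Guadalupian 13.5; Miocene 17.697; Eocene 22.1; Pleistocene 2.5683; Holocene 0.0117 Myr.
Sorted shortest-first: Holocene (0.0117), Pleistocene (2.5683), Guadalupian (13.5), Miocene (17.697), Eocene (22.1), Cisuralian (25.89).
The third shortest is Guadalupian at 13.5 Myr.

Guadalupian, 13.5 million years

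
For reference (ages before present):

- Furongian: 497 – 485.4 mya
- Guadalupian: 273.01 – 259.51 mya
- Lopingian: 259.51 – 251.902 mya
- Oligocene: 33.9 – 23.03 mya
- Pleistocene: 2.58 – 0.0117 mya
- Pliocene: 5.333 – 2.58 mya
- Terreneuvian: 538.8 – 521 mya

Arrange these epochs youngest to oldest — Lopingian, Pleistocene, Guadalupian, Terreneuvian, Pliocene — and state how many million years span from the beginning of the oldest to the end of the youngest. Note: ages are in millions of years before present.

Pleistocene, Pliocene, Lopingian, Guadalupian, Terreneuvian; total span 538.7883 Myr

Start ages (Ma): Terreneuvian 538.8, Guadalupian 273.01, Lopingian 259.51, Pliocene 5.333, Pleistocene 2.58.
Ordered youngest to oldest: Pleistocene, Pliocene, Lopingian, Guadalupian, Terreneuvian.
Span = 538.8 − 0.0117 = 538.7883 Myr.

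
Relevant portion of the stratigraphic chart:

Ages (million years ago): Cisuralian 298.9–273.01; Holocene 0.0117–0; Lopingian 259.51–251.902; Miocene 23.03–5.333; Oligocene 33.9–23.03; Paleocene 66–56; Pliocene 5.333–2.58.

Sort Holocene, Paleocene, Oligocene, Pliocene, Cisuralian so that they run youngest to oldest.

Holocene, Pliocene, Oligocene, Paleocene, Cisuralian

The oldest of these is Cisuralian (starts 298.9 Ma) and the youngest is Holocene (ends 0 Ma).
In between, by decreasing start age: Paleocene (66), Oligocene (33.9), Pliocene (5.333).
Listing youngest first means reversing that sequence.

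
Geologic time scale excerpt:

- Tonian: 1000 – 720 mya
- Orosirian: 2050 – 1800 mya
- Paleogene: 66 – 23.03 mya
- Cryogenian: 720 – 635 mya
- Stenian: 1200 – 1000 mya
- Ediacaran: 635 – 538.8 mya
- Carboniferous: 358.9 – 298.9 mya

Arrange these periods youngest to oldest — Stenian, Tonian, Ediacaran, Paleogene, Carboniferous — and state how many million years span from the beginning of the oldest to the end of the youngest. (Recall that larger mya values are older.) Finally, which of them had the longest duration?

Paleogene, Carboniferous, Ediacaran, Tonian, Stenian; total span 1176.97 Myr; longest is Tonian

From the excerpt: Stenian 1200–1000; Tonian 1000–720; Ediacaran 635–538.8; Paleogene 66–23.03; Carboniferous 358.9–298.9 (Ma).
Larger Ma is earlier, so the oldest is Stenian and the youngest is Paleogene; youngest to oldest: Paleogene, Carboniferous, Ediacaran, Tonian, Stenian.
Oldest start 1200 minus youngest end 23.03 gives 1176.97 Myr overall.
Individual lengths (start − end): Paleogene 42.97; Tonian 280; Stenian 200; Carboniferous 60; Ediacaran 96.2. The largest is Tonian at 280 Myr.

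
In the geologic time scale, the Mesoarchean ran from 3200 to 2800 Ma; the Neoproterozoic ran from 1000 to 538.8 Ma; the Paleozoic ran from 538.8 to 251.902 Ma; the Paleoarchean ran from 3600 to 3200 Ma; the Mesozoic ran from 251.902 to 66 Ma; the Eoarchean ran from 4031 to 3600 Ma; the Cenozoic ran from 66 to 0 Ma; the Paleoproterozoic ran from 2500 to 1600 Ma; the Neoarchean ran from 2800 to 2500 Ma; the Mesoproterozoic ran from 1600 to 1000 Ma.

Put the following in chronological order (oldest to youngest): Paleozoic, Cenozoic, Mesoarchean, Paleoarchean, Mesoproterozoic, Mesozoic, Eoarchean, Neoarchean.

Sorting by start age (descending Ma, since larger Ma = older): Eoarchean start 4031, Paleoarchean start 3600, Mesoarchean start 3200, Neoarchean start 2800, Mesoproterozoic start 1600, Paleozoic start 538.8, Mesozoic start 251.902, Cenozoic start 66.

Eoarchean, Paleoarchean, Mesoarchean, Neoarchean, Mesoproterozoic, Paleozoic, Mesozoic, Cenozoic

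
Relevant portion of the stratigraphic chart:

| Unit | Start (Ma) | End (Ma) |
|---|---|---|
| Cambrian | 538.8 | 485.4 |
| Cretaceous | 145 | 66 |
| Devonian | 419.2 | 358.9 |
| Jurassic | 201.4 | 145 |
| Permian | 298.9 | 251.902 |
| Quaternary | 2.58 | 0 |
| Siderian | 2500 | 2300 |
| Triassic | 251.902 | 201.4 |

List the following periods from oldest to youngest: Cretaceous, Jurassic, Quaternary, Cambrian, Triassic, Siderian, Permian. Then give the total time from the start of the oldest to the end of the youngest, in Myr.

Siderian, Cambrian, Permian, Triassic, Jurassic, Cretaceous, Quaternary; total span 2500 Myr

From the excerpt: Cretaceous 145–66; Jurassic 201.4–145; Quaternary 2.58–0; Cambrian 538.8–485.4; Triassic 251.902–201.4; Siderian 2500–2300; Permian 298.9–251.902 (Ma).
Larger Ma is earlier, so the oldest is Siderian and the youngest is Quaternary; oldest to youngest: Siderian, Cambrian, Permian, Triassic, Jurassic, Cretaceous, Quaternary.
Oldest start 2500 minus youngest end 0 gives 2500 Myr overall.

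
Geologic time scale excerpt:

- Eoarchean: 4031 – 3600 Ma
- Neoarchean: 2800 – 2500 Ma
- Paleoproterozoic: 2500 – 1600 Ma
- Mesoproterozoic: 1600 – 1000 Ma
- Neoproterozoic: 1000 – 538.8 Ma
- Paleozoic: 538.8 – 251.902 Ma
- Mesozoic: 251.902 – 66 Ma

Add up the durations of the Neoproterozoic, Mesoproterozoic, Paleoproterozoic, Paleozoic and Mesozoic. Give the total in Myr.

2434 million years

Each duration: Neoproterozoic = 461.2; Mesoproterozoic = 600; Paleoproterozoic = 900; Paleozoic = 286.898; Mesozoic = 185.902.
Sum: 461.2 + 600 + 900 + 286.898 + 185.902 = 2434 Myr.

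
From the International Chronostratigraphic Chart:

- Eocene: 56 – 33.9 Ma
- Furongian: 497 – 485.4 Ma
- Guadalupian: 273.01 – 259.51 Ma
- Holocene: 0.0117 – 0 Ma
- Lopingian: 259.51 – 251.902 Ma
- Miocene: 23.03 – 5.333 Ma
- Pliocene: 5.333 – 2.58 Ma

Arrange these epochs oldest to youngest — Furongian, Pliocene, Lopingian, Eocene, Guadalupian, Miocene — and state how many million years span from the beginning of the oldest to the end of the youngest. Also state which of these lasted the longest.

Furongian → Guadalupian → Lopingian → Eocene → Miocene → Pliocene; total span 494.42 Myr; longest is Eocene

From the excerpt: Furongian 497–485.4; Pliocene 5.333–2.58; Lopingian 259.51–251.902; Eocene 56–33.9; Guadalupian 273.01–259.51; Miocene 23.03–5.333 (Ma).
Larger Ma is earlier, so the oldest is Furongian and the youngest is Pliocene; oldest to youngest: Furongian, Guadalupian, Lopingian, Eocene, Miocene, Pliocene.
Oldest start 497 minus youngest end 2.58 gives 494.42 Myr overall.
Individual lengths (start − end): Pliocene 2.753; Eocene 22.1; Furongian 11.6; Lopingian 7.608; Guadalupian 13.5; Miocene 17.697. The largest is Eocene at 22.1 Myr.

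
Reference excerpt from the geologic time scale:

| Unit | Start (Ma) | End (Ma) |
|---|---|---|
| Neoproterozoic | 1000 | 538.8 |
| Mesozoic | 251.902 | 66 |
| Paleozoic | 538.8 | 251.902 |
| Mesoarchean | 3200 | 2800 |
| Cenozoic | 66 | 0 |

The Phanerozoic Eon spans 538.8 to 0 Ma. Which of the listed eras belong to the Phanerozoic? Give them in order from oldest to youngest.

Eras with both bounds inside 538.8–0 Ma: Paleozoic (538.8–251.902), Mesozoic (251.902–66), Cenozoic (66–0).

Paleozoic, Mesozoic, Cenozoic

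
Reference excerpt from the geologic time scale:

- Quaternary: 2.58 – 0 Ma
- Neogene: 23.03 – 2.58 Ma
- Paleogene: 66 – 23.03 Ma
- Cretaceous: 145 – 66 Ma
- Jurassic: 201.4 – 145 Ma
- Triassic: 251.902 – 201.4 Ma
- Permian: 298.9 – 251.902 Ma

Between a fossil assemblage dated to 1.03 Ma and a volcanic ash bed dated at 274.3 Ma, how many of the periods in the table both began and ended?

5

The older date is 274.3 Ma and the younger is 1.03 Ma.
Periods with start < 274.3 and end > 1.03 Ma: Triassic (251.902–201.4), Jurassic (201.4–145), Cretaceous (145–66), Paleogene (66–23.03), Neogene (23.03–2.58).
That is 5 complete periods.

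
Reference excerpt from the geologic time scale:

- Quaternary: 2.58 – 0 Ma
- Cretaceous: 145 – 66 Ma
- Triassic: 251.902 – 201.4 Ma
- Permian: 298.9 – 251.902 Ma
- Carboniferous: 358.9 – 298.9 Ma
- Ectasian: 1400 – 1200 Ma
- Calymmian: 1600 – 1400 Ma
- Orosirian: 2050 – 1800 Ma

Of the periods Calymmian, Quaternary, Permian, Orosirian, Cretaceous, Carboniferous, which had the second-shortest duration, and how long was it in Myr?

Start − end for each: Calymmian 1600 − 1400 = 200; Quaternary 2.58 − 0 = 2.58; Permian 298.9 − 251.902 = 46.998; Orosirian 2050 − 1800 = 250; Cretaceous 145 − 66 = 79; Carboniferous 358.9 − 298.9 = 60.
Ranking these from shortest: Quaternary < Permian < Carboniferous < Cretaceous < Calymmian < Orosirian.
Position 2 in that ranking is Permian, which lasted 46.998 Myr.

Permian, 46.998 million years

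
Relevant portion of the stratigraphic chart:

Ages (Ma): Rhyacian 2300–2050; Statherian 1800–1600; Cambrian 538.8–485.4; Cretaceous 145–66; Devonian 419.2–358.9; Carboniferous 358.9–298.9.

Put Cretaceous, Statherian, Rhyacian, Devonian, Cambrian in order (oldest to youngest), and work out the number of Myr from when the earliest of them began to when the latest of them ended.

Rhyacian → Statherian → Cambrian → Devonian → Cretaceous; total span 2234 Myr

From the excerpt: Cretaceous 145–66; Statherian 1800–1600; Rhyacian 2300–2050; Devonian 419.2–358.9; Cambrian 538.8–485.4 (Ma).
Larger Ma is earlier, so the oldest is Rhyacian and the youngest is Cretaceous; oldest to youngest: Rhyacian, Statherian, Cambrian, Devonian, Cretaceous.
Oldest start 2300 minus youngest end 66 gives 2234 Myr overall.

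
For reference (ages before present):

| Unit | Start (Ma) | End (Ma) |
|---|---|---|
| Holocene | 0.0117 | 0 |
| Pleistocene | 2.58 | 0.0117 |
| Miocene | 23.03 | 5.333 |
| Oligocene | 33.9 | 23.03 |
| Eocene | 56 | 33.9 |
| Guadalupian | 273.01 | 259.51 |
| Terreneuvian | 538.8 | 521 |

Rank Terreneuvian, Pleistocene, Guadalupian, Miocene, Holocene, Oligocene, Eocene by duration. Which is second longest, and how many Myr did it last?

Durations: Terreneuvian 17.8; Pleistocene 2.5683; Guadalupian 13.5; Miocene 17.697; Holocene 0.0117; Oligocene 10.87; Eocene 22.1 Myr.
Sorted longest-first: Eocene (22.1), Terreneuvian (17.8), Miocene (17.697), Guadalupian (13.5), Oligocene (10.87), Pleistocene (2.5683), Holocene (0.0117).
The second longest is Terreneuvian at 17.8 Myr.

Terreneuvian, 17.8 million years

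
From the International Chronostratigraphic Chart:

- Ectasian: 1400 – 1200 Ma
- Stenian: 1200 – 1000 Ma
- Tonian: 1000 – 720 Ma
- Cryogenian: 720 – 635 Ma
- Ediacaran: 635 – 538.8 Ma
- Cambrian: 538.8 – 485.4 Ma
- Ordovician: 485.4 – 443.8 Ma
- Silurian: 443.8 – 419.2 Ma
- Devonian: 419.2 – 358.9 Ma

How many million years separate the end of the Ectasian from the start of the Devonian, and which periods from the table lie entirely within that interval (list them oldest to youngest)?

The Ectasian closes at 1200 Ma and the Devonian opens at 419.2 Ma, so the interval is 1200 − 419.2 = 780.8 Myr.
A period fits inside if it starts at or after 1200 Ma and ends at or before 419.2 Ma; oldest first that gives Stenian, Tonian, Cryogenian, Ediacaran, Cambrian, Ordovician, Silurian.

780.8 million years; Stenian, Tonian, Cryogenian, Ediacaran, Cambrian, Ordovician, Silurian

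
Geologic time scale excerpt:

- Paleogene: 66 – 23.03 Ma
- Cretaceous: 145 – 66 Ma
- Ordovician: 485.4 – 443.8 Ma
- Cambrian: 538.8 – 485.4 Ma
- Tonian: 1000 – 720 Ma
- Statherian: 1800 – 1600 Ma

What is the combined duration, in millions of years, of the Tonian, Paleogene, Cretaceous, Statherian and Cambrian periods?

Duration is start − end for each: (1000 − 720) + (66 − 23.03) + (145 − 66) + (1800 − 1600) + (538.8 − 485.4).
That is 280 + 42.97 + 79 + 200 + 53.4, which totals 655.37 million years.

655.37 million years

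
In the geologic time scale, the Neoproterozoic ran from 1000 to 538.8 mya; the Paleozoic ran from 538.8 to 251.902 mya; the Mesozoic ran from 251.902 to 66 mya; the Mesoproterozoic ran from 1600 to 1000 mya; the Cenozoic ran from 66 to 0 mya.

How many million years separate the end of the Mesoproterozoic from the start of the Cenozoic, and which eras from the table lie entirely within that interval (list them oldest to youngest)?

934 million years; Neoproterozoic, Paleozoic, Mesozoic

The Mesoproterozoic closes at 1000 Ma and the Cenozoic opens at 66 Ma, so the interval is 1000 − 66 = 934 Myr.
An era fits inside if it starts at or after 1000 Ma and ends at or before 66 Ma; oldest first that gives Neoproterozoic, Paleozoic, Mesozoic.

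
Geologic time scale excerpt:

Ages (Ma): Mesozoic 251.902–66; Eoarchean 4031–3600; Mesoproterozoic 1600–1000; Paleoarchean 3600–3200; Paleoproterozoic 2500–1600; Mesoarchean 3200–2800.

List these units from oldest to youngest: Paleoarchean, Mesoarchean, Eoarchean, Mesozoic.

The oldest of these is Eoarchean (starts 4031 Ma) and the youngest is Mesozoic (ends 66 Ma).
In between, by decreasing start age: Paleoarchean (3600), Mesoarchean (3200).

Eoarchean → Paleoarchean → Mesoarchean → Mesozoic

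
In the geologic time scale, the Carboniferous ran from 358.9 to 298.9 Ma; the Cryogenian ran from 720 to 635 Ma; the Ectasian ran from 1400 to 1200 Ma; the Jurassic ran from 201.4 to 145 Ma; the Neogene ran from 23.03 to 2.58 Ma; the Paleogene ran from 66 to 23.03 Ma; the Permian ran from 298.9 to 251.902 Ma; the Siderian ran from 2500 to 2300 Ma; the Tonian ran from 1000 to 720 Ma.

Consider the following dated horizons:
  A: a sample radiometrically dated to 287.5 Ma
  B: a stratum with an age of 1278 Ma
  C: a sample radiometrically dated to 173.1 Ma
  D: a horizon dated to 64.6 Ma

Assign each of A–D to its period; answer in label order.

A — Permian; B — Ectasian; C — Jurassic; D — Paleogene

Match each age against the start–end ranges in the excerpt: A = 287.5 Ma → Permian (298.9–251.902); B = 1278 Ma → Ectasian (1400–1200); C = 173.1 Ma → Jurassic (201.4–145); D = 64.6 Ma → Paleogene (66–23.03).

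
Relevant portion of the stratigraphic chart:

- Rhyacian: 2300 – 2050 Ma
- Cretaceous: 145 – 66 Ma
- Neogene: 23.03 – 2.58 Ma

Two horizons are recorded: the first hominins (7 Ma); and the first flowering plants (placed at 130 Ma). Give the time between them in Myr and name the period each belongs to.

123 million years apart; the first in the Neogene, the second in the Cretaceous

Elapsed time: 130 − 7 = 123 Myr.
7 Ma lies within 23.03–2.58 Ma: Neogene.
130 Ma lies within 145–66 Ma: Cretaceous.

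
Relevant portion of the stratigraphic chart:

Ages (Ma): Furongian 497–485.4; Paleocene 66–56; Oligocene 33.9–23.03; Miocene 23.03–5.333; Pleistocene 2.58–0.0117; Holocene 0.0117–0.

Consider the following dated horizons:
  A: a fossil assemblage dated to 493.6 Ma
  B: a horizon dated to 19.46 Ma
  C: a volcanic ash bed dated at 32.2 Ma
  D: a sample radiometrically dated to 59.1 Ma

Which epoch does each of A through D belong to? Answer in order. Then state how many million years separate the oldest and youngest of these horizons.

A — Furongian; B — Miocene; C — Oligocene; D — Paleocene; span 474.14 million years

Match each age against the start–end ranges in the excerpt: A = 493.6 Ma → Furongian (497–485.4); B = 19.46 Ma → Miocene (23.03–5.333); C = 32.2 Ma → Oligocene (33.9–23.03); D = 59.1 Ma → Paleocene (66–56).
The largest age is 493.6 Ma and the smallest is 19.46 Ma; their difference is 474.14 Myr.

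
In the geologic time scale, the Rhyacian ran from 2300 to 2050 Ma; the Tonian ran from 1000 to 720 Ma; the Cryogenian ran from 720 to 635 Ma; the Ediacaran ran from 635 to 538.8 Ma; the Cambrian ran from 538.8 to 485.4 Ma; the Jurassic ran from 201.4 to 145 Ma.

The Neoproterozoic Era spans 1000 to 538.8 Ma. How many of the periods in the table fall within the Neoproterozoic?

3

Periods inside 1000–538.8 Ma: Tonian, Cryogenian, Ediacaran — 3 in total.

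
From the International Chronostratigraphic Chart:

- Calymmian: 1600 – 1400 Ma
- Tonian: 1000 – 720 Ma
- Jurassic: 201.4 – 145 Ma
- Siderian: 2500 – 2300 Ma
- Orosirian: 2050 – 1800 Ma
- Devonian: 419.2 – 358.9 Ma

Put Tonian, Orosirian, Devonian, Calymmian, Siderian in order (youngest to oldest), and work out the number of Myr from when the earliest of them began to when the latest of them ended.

Devonian → Tonian → Calymmian → Orosirian → Siderian; total span 2141.1 Myr

Start ages (Ma): Siderian 2500, Orosirian 2050, Calymmian 1600, Tonian 1000, Devonian 419.2.
Ordered youngest to oldest: Devonian, Tonian, Calymmian, Orosirian, Siderian.
Span = 2500 − 358.9 = 2141.1 Myr.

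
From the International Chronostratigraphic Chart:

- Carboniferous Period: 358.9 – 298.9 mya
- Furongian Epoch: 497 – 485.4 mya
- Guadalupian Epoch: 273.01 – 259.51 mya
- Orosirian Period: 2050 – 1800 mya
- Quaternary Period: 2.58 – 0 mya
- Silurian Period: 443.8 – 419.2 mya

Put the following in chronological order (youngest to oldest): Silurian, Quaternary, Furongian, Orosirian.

Read off each span (Ma): Silurian 443.8–419.2; Quaternary 2.58–0; Furongian 497–485.4; Orosirian 2050–1800.
Larger Ma is older, so oldest→youngest is Orosirian, Furongian, Silurian, Quaternary; reverse it for youngest→oldest.

Quaternary, Silurian, Furongian, Orosirian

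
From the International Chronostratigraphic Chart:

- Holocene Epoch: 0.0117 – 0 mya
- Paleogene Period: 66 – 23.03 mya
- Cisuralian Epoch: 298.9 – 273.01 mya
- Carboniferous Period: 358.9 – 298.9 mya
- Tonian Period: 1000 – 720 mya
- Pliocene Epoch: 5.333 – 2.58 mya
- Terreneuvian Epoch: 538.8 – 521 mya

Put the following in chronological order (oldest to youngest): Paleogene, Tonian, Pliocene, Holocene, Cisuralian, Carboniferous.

Tonian, Carboniferous, Cisuralian, Paleogene, Pliocene, Holocene

Read off each span (Ma): Paleogene 66–23.03; Tonian 1000–720; Pliocene 5.333–2.58; Holocene 0.0117–0; Cisuralian 298.9–273.01; Carboniferous 358.9–298.9.
Larger Ma is older, so oldest→youngest is Tonian, Carboniferous, Cisuralian, Paleogene, Pliocene, Holocene.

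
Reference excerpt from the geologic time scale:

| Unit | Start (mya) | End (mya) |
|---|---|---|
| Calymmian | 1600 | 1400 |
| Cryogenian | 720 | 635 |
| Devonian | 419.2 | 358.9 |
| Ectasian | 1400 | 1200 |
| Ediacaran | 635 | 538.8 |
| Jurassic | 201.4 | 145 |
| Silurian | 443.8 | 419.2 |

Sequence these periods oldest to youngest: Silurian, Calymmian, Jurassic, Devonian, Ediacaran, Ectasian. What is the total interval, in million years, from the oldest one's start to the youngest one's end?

Start ages (Ma): Calymmian 1600, Ectasian 1400, Ediacaran 635, Silurian 443.8, Devonian 419.2, Jurassic 201.4.
Ordered oldest to youngest: Calymmian, Ectasian, Ediacaran, Silurian, Devonian, Jurassic.
Span = 1600 − 145 = 1455 Myr.

Calymmian, Ectasian, Ediacaran, Silurian, Devonian, Jurassic; total span 1455 Myr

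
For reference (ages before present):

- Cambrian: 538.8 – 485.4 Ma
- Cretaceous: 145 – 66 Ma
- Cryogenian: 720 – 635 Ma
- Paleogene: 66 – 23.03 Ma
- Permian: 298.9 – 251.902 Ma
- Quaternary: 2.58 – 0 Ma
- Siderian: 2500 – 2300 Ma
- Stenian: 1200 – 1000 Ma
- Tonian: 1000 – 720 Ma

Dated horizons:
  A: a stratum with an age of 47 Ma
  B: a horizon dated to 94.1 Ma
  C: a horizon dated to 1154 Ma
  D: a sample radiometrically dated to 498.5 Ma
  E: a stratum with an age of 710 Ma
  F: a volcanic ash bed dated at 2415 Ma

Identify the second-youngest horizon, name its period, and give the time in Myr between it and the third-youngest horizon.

Sorted youngest-first by Ma: A (47), B (94.1), D (498.5), E (710), C (1154), F (2415).
The second youngest is B at 94.1 Ma, which lies in 145–66 Ma: the Cretaceous.
The third youngest is D at 498.5 Ma; separation = |94.1 − 498.5| = 404.4 Myr.

B, in the Cretaceous; 404.4 million years to D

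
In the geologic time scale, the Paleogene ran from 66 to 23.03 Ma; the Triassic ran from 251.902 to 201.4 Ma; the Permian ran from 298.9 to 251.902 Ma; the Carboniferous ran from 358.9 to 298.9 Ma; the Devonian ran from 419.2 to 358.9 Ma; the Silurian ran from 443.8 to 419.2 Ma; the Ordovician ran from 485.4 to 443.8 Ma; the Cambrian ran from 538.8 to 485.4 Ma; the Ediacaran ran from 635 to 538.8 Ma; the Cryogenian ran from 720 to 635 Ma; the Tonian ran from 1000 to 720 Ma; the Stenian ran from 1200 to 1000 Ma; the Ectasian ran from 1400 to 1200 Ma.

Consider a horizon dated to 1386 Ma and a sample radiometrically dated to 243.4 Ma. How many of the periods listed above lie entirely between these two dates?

10

1386 Ma sits inside the Ectasian (1400–1200) and 243.4 Ma inside the Triassic (251.902–201.4); neither of those is wholly between the two dates.
The listed periods lying completely between them are Stenian, Tonian, Cryogenian, Ediacaran, Cambrian, Ordovician, Silurian, Devonian, Carboniferous, Permian — 10 in all.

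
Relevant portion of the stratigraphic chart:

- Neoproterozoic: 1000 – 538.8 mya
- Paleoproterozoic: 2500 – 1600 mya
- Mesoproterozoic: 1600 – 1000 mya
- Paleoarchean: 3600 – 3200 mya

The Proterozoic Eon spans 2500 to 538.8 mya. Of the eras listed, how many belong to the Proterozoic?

3

Eras inside 2500–538.8 Ma: Paleoproterozoic, Mesoproterozoic, Neoproterozoic — 3 in total.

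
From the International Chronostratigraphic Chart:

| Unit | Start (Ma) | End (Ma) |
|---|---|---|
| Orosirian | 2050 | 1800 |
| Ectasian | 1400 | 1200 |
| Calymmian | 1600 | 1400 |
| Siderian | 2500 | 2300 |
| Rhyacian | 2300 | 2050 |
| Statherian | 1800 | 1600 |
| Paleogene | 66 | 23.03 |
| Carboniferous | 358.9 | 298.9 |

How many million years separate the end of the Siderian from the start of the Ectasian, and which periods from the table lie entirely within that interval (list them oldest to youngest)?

900 million years; Rhyacian, Orosirian, Statherian, Calymmian

The Siderian closes at 2300 Ma and the Ectasian opens at 1400 Ma, so the interval is 2300 − 1400 = 900 Myr.
A period fits inside if it starts at or after 2300 Ma and ends at or before 1400 Ma; oldest first that gives Rhyacian, Orosirian, Statherian, Calymmian.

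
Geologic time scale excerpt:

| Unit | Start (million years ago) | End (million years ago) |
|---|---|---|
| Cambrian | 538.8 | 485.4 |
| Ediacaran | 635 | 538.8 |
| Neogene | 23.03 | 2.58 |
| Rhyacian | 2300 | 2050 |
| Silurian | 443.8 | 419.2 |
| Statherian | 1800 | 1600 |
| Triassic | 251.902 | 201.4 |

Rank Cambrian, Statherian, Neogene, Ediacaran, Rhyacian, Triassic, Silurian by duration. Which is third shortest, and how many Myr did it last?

Start − end for each: Cambrian 538.8 − 485.4 = 53.4; Statherian 1800 − 1600 = 200; Neogene 23.03 − 2.58 = 20.45; Ediacaran 635 − 538.8 = 96.2; Rhyacian 2300 − 2050 = 250; Triassic 251.902 − 201.4 = 50.502; Silurian 443.8 − 419.2 = 24.6.
Ranking these from shortest: Neogene < Silurian < Triassic < Cambrian < Ediacaran < Statherian < Rhyacian.
Position 3 in that ranking is Triassic, which lasted 50.502 Myr.

Triassic, 50.502 million years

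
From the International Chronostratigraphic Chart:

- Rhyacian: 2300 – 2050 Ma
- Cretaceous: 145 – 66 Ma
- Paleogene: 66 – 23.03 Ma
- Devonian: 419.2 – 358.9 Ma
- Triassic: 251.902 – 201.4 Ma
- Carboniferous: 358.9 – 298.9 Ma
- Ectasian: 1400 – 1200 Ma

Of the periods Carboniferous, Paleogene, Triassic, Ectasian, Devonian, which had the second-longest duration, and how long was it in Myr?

Start − end for each: Carboniferous 358.9 − 298.9 = 60; Paleogene 66 − 23.03 = 42.97; Triassic 251.902 − 201.4 = 50.502; Ectasian 1400 − 1200 = 200; Devonian 419.2 − 358.9 = 60.3.
Ranking these from longest: Ectasian > Devonian > Carboniferous > Triassic > Paleogene.
Position 2 in that ranking is Devonian, which lasted 60.3 Myr.

Devonian, 60.3 million years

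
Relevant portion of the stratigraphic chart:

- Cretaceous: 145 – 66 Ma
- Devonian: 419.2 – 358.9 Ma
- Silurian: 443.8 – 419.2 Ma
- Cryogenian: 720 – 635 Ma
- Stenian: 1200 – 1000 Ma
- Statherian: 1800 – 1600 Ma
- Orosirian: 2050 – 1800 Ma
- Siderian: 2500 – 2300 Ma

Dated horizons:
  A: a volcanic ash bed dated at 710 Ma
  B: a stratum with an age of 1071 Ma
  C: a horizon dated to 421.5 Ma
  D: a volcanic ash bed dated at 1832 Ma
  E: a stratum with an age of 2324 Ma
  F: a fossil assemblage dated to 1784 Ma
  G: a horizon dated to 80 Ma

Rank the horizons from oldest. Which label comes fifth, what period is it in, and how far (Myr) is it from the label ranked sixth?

Sorted oldest-first by Ma: E (2324), D (1832), F (1784), B (1071), A (710), C (421.5), G (80).
The fifth oldest is A at 710 Ma, which lies in 720–635 Ma: the Cryogenian.
The sixth oldest is C at 421.5 Ma; separation = |710 − 421.5| = 288.5 Myr.

A, in the Cryogenian; 288.5 million years to C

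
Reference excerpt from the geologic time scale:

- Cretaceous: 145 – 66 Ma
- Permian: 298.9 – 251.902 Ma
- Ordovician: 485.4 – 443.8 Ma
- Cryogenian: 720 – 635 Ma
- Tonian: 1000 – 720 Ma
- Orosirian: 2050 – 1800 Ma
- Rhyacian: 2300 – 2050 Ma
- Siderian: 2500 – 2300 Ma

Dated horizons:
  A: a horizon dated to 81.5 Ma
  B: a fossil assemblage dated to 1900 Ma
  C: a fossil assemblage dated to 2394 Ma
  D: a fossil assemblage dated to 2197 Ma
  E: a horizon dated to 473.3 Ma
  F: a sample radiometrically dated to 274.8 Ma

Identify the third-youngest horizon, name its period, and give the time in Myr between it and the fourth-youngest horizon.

E, in the Ordovician; 1426.7 million years to B

Sorted youngest-first by Ma: A (81.5), F (274.8), E (473.3), B (1900), D (2197), C (2394).
The third youngest is E at 473.3 Ma, which lies in 485.4–443.8 Ma: the Ordovician.
The fourth youngest is B at 1900 Ma; separation = |473.3 − 1900| = 1426.7 Myr.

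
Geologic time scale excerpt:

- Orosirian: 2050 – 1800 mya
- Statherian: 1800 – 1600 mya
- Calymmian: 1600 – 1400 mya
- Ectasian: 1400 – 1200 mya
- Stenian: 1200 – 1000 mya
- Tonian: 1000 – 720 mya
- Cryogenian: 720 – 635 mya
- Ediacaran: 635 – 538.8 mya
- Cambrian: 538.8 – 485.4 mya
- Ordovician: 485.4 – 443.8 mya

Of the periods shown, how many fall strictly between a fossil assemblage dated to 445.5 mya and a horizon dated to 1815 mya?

1815 Ma sits inside the Orosirian (2050–1800) and 445.5 Ma inside the Ordovician (485.4–443.8); neither of those is wholly between the two dates.
The listed periods lying completely between them are Statherian, Calymmian, Ectasian, Stenian, Tonian, Cryogenian, Ediacaran, Cambrian — 8 in all.

8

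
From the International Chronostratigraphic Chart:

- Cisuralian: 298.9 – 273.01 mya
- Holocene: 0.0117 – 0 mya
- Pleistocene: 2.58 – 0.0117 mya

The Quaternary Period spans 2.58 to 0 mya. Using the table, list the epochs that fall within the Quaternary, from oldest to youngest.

Pleistocene, Holocene

Epochs with both bounds inside 2.58–0 Ma: Pleistocene (2.58–0.0117), Holocene (0.0117–0).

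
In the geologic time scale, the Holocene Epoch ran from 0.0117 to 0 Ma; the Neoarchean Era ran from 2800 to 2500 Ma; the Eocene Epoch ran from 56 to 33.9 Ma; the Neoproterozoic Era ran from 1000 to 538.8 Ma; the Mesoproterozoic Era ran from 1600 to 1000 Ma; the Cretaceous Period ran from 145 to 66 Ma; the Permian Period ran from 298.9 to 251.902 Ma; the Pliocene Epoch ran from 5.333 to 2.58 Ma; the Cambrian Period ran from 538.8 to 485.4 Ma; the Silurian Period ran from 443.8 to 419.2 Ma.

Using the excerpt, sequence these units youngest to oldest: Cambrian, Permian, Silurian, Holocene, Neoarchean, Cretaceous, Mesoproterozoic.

Holocene, Cretaceous, Permian, Silurian, Cambrian, Mesoproterozoic, Neoarchean

Sorting by start age (ascending Ma, since larger Ma = older): Holocene start 0.0117, Cretaceous start 145, Permian start 298.9, Silurian start 443.8, Cambrian start 538.8, Mesoproterozoic start 1600, Neoarchean start 2800.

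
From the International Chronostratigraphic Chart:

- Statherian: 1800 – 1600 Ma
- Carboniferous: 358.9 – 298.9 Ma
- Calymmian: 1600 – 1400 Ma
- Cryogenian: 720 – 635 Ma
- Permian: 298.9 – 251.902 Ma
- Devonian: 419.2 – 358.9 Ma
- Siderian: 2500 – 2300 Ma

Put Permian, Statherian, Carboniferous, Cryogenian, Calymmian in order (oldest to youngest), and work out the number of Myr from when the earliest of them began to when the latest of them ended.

From the excerpt: Permian 298.9–251.902; Statherian 1800–1600; Carboniferous 358.9–298.9; Cryogenian 720–635; Calymmian 1600–1400 (Ma).
Larger Ma is earlier, so the oldest is Statherian and the youngest is Permian; oldest to youngest: Statherian, Calymmian, Cryogenian, Carboniferous, Permian.
Oldest start 1800 minus youngest end 251.902 gives 1548.098 Myr overall.

Statherian → Calymmian → Cryogenian → Carboniferous → Permian; total span 1548.098 Myr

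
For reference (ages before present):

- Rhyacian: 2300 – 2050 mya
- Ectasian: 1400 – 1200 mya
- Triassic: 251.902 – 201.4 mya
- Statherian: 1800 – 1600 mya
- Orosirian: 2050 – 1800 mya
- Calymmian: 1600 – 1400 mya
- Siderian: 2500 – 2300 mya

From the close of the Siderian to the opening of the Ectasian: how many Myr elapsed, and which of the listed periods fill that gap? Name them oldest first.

900 million years; Rhyacian, Orosirian, Statherian, Calymmian

The Siderian closes at 2300 Ma and the Ectasian opens at 1400 Ma, so the interval is 2300 − 1400 = 900 Myr.
A period fits inside if it starts at or after 2300 Ma and ends at or before 1400 Ma; oldest first that gives Rhyacian, Orosirian, Statherian, Calymmian.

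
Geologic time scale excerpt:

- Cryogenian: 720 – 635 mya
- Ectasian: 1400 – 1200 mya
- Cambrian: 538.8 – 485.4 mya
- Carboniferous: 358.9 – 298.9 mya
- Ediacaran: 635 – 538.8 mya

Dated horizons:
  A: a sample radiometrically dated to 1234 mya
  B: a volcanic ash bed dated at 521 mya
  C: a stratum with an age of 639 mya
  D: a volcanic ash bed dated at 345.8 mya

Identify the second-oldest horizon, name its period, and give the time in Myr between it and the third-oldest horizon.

Larger Ma means older, so oldest first: A 1234 > C 639 > B 521 > D 345.8.
Counting 2 along gives C (639 Ma); the excerpt puts that inside the Cryogenian, 720–635 Ma.
Next in line is B (521 Ma), and 639 − 521 = 118 Myr.

C, in the Cryogenian; 118 million years to B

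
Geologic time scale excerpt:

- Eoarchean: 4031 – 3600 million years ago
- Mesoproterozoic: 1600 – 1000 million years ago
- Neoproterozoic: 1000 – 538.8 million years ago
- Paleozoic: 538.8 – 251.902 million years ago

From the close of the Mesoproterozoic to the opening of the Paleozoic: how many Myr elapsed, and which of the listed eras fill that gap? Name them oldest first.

461.2 million years; Neoproterozoic

End of Mesoproterozoic = 1000 Ma; start of Paleozoic = 538.8 Ma.
Gap = 1000 − 538.8 = 461.2 Myr.
Eras wholly inside 1000–538.8 Ma: Neoproterozoic (1000–538.8).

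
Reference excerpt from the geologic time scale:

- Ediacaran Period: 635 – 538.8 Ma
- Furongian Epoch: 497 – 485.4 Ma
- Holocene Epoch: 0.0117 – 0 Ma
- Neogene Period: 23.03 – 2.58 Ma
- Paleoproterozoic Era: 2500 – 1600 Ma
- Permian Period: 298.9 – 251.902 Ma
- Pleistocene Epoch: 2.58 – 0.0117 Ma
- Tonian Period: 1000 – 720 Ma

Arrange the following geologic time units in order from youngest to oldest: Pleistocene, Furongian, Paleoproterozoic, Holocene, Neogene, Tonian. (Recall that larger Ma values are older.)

Holocene, then Pleistocene, then Neogene, then Furongian, then Tonian, then Paleoproterozoic

The oldest of these is Paleoproterozoic (starts 2500 Ma) and the youngest is Holocene (ends 0 Ma).
In between, by decreasing start age: Tonian (1000), Furongian (497), Neogene (23.03), Pleistocene (2.58).
Listing youngest first means reversing that sequence.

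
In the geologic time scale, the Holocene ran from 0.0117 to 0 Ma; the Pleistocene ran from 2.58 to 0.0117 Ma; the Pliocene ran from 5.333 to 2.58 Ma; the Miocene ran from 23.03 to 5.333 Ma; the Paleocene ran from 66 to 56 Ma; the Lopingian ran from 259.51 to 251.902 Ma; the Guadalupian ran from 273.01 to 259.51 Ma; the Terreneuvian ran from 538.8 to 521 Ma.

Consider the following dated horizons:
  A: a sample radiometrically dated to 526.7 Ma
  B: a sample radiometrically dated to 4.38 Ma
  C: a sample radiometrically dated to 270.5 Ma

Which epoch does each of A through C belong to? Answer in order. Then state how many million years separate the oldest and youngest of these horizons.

A — Terreneuvian; B — Pliocene; C — Guadalupian; span 522.32 million years

Match each age against the start–end ranges in the excerpt: A = 526.7 Ma → Terreneuvian (538.8–521); B = 4.38 Ma → Pliocene (5.333–2.58); C = 270.5 Ma → Guadalupian (273.01–259.51).
The largest age is 526.7 Ma and the smallest is 4.38 Ma; their difference is 522.32 Myr.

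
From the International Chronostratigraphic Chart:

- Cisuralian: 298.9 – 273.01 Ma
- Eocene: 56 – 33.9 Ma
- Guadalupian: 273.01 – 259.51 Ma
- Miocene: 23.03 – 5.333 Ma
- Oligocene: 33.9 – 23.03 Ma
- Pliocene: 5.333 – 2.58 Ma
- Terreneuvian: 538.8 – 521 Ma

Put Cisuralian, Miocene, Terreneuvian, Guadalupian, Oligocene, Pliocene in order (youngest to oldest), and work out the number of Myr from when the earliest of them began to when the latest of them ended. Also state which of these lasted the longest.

Pliocene, Miocene, Oligocene, Guadalupian, Cisuralian, Terreneuvian; total span 536.22 Myr; longest is Cisuralian

From the excerpt: Cisuralian 298.9–273.01; Miocene 23.03–5.333; Terreneuvian 538.8–521; Guadalupian 273.01–259.51; Oligocene 33.9–23.03; Pliocene 5.333–2.58 (Ma).
Larger Ma is earlier, so the oldest is Terreneuvian and the youngest is Pliocene; youngest to oldest: Pliocene, Miocene, Oligocene, Guadalupian, Cisuralian, Terreneuvian.
Oldest start 538.8 minus youngest end 2.58 gives 536.22 Myr overall.
Individual lengths (start − end): Miocene 17.697; Oligocene 10.87; Pliocene 2.753; Guadalupian 13.5; Terreneuvian 17.8; Cisuralian 25.89. The largest is Cisuralian at 25.89 Myr.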